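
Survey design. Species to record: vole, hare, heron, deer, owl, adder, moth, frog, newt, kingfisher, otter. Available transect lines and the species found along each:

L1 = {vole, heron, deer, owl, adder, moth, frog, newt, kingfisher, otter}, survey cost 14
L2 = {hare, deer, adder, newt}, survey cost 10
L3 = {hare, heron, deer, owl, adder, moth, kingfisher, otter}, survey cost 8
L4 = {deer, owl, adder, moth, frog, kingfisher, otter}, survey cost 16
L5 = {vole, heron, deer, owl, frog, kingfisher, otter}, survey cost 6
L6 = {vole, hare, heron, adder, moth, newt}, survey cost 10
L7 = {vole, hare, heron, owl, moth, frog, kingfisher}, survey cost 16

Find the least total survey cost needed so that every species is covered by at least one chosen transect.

L5, L6 cover every species at survey cost 6 + 10 = 16.
Any cover uses at least 2 transects; among all covering selections none totals below 16.

16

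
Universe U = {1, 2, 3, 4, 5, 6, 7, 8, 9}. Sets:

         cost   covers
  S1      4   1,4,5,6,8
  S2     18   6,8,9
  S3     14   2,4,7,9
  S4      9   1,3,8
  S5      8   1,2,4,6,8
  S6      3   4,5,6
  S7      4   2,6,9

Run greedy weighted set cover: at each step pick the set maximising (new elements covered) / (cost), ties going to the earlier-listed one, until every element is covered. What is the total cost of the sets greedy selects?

31

Pick 1: S1 adds 5 new (1, 4, 5, 6, 8) at cost 4 (ratio 5/4).
Pick 2: S7 adds 2 new (2, 9) at cost 4 (ratio 2/4).
Pick 3: S4 adds 1 new (3) at cost 9 (ratio 1/9).
Pick 4: S3 adds 1 new (7) at cost 14 (ratio 1/14).
Greedy total cost: 4 + 4 + 9 + 14 = 31. (The true optimum is 26, so greedy overshoots here.)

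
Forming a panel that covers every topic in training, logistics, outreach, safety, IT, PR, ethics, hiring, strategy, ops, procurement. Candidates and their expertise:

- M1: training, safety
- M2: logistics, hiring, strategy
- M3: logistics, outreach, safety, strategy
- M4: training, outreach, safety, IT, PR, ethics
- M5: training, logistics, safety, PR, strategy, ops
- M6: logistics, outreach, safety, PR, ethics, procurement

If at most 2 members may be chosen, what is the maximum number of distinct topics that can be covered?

9

Choosing M2, M4 covers {training, logistics, outreach, safety, IT, PR, ethics, hiring, strategy} — 9 topics.
No choice of 2 members does better; here ops, procurement are left uncovered.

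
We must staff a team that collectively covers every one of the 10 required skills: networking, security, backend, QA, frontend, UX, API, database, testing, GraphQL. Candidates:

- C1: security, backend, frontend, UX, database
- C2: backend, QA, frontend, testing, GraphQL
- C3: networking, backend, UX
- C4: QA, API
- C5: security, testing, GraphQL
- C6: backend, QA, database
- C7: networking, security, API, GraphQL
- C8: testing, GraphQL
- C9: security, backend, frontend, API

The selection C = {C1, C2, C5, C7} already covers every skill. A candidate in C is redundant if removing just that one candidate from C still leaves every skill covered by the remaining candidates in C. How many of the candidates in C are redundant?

Drop C1: UX, database uncovered — not redundant.
Drop C2: QA uncovered — not redundant.
Drop C5: the rest still cover every skill — redundant.
Drop C7: networking, API uncovered — not redundant.
1 redundant: C5.

1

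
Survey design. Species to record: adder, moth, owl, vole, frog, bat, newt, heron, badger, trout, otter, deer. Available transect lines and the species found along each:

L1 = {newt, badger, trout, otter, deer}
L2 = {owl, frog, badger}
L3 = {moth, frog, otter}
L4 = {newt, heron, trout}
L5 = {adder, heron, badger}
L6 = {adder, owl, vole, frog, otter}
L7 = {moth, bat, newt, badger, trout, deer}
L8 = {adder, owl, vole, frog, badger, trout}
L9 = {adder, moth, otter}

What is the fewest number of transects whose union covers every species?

L4, L6, L7 together cover {adder, moth, owl, vole, frog, bat, newt, heron, badger, trout, otter, deer} — every species.
No 2 of the 9 transects cover everything (all 36 pairs fall short), so 3 is minimum.

3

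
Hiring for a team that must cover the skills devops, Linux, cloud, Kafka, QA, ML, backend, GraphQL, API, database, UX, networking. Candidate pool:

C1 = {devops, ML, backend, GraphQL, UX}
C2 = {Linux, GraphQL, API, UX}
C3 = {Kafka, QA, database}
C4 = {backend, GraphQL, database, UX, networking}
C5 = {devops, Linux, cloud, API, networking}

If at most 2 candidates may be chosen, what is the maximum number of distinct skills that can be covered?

9

Choosing C1, C5 covers {devops, Linux, cloud, ML, backend, GraphQL, API, UX, networking} — 9 skills.
No choice of 2 candidates does better; here Kafka, QA, database are left uncovered.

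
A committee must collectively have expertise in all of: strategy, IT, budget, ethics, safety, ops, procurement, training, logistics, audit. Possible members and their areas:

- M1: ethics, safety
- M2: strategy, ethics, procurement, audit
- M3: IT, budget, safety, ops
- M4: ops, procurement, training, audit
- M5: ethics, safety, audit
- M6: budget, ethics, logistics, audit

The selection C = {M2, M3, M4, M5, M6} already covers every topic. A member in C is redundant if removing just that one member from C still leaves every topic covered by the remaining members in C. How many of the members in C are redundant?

1

Drop M2: strategy uncovered — not redundant.
Drop M3: IT uncovered — not redundant.
Drop M4: training uncovered — not redundant.
Drop M5: the rest still cover every topic — redundant.
Drop M6: logistics uncovered — not redundant.
1 redundant: M5.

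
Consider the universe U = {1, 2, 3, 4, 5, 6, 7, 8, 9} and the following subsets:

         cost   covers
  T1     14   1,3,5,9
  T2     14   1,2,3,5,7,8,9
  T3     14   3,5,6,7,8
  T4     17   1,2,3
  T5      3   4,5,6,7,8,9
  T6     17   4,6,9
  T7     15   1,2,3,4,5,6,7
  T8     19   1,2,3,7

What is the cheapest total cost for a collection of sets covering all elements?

T2, T5 cover every element at cost 14 + 3 = 17.
Any cover uses at least 2 sets; among all covering selections none totals below 17.

17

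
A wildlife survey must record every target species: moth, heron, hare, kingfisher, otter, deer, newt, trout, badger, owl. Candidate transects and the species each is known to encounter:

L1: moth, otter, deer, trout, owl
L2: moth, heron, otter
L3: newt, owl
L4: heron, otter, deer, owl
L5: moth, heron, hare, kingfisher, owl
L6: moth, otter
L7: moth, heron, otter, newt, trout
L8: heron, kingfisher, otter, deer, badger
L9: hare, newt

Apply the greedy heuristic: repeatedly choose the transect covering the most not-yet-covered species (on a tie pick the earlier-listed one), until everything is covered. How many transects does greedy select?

4

Pick 1: L1 covers 5 new species (moth, otter, deer, trout, owl).
Pick 2: L5 covers 3 new species (heron, hare, kingfisher).
Pick 3: L3 covers 1 new species (newt).
Pick 4: L8 covers 1 new species (badger).
Greedy uses 4 transects. (The true minimum is 3.)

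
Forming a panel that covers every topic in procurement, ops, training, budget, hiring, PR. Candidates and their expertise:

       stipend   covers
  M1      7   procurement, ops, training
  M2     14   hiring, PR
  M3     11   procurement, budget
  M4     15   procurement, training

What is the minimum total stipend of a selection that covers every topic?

M1, M2, M3 cover every topic at stipend 7 + 14 + 11 = 32.
Any cover uses at least 3 members; among all covering selections none totals below 32.

32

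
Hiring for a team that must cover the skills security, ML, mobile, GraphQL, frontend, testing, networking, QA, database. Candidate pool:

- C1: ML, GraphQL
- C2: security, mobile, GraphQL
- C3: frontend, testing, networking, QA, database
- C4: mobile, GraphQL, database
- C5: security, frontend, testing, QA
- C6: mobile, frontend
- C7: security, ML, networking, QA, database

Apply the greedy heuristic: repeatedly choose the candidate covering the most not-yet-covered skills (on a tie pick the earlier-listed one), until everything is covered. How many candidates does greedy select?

3

Pick 1: C3 covers 5 new skills (frontend, testing, networking, QA, database).
Pick 2: C2 covers 3 new skills (security, mobile, GraphQL).
Pick 3: C1 covers 1 new skills (ML).
Greedy uses 3 candidates.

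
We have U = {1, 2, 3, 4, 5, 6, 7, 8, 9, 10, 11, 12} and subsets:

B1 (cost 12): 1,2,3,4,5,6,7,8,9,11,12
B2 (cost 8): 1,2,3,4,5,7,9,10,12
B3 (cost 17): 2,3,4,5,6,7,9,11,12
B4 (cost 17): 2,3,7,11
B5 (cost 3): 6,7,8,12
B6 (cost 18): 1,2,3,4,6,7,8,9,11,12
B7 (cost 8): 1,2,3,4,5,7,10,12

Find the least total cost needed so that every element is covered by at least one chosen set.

B1, B2 cover every element at cost 12 + 8 = 20.
Any cover uses at least 2 sets; among all covering selections none totals below 20.
Greedy by coverage-per-cost would pick B5, B2, B1 for 23 — worse than the optimum 20.

20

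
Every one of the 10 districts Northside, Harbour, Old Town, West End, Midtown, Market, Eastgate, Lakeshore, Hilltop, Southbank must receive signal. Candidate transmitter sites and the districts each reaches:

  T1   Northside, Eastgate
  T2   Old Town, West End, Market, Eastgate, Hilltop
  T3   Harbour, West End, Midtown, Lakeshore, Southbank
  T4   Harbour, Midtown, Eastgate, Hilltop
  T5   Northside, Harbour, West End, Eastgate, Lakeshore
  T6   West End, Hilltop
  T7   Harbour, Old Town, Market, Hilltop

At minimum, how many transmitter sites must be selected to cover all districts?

T1, T2, T3 together cover {Northside, Harbour, Old Town, West End, Midtown, Market, Eastgate, Lakeshore, Hilltop, Southbank} — every district.
No 2 of the 7 transmitter sites cover everything (all 21 pairs fall short), so 3 is minimum.

3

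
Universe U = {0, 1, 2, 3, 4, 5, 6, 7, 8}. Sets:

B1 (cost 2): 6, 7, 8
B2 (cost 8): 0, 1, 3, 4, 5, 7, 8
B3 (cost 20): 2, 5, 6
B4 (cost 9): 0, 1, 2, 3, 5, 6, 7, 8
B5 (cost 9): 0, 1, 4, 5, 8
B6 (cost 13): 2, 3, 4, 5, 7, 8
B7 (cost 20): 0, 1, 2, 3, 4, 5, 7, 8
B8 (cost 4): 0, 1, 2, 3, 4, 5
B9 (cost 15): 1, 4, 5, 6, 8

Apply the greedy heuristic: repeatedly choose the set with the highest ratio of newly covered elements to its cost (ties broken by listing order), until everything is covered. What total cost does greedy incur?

Pick 1: B1 adds 3 new (6, 7, 8) at cost 2 (ratio 3/2).
Pick 2: B8 adds 6 new (0, 1, 2, 3, 4, 5) at cost 4 (ratio 6/4).
Greedy total cost: 2 + 4 = 6.

6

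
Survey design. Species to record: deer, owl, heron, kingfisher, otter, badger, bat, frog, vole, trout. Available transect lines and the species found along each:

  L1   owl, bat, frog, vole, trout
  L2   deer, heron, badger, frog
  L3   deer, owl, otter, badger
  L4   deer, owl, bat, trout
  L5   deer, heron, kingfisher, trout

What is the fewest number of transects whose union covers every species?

3

L1, L3, L5 together cover {deer, owl, heron, kingfisher, otter, badger, bat, frog, vole, trout} — every species.
No 2 of the 5 transects cover everything (all 10 pairs fall short), so 3 is minimum.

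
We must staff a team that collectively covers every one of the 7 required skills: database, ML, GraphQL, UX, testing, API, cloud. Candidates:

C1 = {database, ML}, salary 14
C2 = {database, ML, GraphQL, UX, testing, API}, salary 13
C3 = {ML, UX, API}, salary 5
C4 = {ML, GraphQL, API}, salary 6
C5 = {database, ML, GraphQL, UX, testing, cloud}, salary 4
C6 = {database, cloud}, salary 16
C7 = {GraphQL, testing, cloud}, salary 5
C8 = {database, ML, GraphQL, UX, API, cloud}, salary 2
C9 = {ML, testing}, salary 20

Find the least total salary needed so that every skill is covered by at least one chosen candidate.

6

C5, C8 cover every skill at salary 4 + 2 = 6.
Any cover uses at least 2 candidates; among all covering selections none totals below 6.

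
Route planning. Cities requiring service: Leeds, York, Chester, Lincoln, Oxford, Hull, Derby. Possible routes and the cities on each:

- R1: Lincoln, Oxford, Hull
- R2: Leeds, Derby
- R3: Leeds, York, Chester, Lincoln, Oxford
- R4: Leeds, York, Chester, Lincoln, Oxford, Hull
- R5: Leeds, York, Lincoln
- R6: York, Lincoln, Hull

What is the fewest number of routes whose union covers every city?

2

R2, R4 together cover {Leeds, York, Chester, Lincoln, Oxford, Hull, Derby} — every city.
No single route contains all 7 cities, so 2 is optimal.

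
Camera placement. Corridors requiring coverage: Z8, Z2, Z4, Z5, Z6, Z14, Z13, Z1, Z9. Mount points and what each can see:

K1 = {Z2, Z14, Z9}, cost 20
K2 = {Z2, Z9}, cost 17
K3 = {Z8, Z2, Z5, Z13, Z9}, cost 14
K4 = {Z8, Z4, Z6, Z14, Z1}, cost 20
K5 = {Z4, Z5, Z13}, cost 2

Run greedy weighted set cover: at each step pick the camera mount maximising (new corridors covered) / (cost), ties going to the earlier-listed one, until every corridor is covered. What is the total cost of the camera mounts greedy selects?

36

Pick 1: K5 adds 3 new (Z4, Z5, Z13) at cost 2 (ratio 3/2).
Pick 2: K3 adds 3 new (Z8, Z2, Z9) at cost 14 (ratio 3/14).
Pick 3: K4 adds 3 new (Z6, Z14, Z1) at cost 20 (ratio 3/20).
Greedy total cost: 2 + 14 + 20 = 36. (The true optimum is 34, so greedy overshoots here.)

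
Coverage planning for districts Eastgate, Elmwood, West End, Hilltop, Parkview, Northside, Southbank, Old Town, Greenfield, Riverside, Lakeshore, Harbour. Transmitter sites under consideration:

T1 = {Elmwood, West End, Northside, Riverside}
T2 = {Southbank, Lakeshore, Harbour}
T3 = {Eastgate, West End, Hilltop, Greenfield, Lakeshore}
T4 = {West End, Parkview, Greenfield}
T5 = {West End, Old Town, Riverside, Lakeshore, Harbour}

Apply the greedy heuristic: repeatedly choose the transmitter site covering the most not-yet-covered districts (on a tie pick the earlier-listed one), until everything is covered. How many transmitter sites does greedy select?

5

Pick 1: T3 covers 5 new districts (Eastgate, West End, Hilltop, Greenfield, Lakeshore).
Pick 2: T1 covers 3 new districts (Elmwood, Northside, Riverside).
Pick 3: T2 covers 2 new districts (Southbank, Harbour).
Pick 4: T4 covers 1 new districts (Parkview).
Pick 5: T5 covers 1 new districts (Old Town).
Greedy uses 5 transmitter sites.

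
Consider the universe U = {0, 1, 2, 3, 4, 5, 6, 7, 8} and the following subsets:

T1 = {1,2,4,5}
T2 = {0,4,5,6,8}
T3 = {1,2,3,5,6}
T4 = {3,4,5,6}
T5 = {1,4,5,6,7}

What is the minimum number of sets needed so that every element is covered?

3

T2, T3, T5 together cover {0, 1, 2, 3, 4, 5, 6, 7, 8} — every element.
No 2 of the 5 sets cover everything (all 10 pairs fall short), so 3 is minimum.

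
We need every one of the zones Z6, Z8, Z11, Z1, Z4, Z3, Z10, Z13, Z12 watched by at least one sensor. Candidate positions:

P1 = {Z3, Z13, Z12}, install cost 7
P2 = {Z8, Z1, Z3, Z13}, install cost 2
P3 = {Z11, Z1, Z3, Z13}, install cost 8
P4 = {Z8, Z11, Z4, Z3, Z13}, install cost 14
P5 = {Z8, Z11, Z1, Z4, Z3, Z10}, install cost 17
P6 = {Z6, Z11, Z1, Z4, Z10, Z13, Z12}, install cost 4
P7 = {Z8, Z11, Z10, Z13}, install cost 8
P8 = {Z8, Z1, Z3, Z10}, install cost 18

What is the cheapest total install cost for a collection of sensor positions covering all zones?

6

P2, P6 cover every zone at install cost 2 + 4 = 6.
Any cover uses at least 2 sensor positions; among all covering selections none totals below 6.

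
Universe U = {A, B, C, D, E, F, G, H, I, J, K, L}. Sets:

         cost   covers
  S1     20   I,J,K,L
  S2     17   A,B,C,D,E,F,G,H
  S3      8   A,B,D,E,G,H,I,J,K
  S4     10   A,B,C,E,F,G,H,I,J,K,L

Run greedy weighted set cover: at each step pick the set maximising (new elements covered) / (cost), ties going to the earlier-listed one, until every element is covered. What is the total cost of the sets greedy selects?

18

Pick 1: S3 adds 9 new (A, B, D, E, G, H, I, J, K) at cost 8 (ratio 9/8).
Pick 2: S4 adds 3 new (C, F, L) at cost 10 (ratio 3/10).
Greedy total cost: 8 + 10 = 18.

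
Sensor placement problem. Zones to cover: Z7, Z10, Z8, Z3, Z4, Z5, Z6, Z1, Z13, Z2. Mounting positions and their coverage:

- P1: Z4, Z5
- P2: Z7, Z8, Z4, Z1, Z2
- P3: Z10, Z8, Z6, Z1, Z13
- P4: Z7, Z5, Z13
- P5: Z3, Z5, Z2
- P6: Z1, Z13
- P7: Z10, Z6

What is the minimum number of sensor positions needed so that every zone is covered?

P2, P3, P5 together cover {Z7, Z10, Z8, Z3, Z4, Z5, Z6, Z1, Z13, Z2} — every zone.
No 2 of the 7 sensor positions cover everything (all 21 pairs fall short), so 3 is minimum.

3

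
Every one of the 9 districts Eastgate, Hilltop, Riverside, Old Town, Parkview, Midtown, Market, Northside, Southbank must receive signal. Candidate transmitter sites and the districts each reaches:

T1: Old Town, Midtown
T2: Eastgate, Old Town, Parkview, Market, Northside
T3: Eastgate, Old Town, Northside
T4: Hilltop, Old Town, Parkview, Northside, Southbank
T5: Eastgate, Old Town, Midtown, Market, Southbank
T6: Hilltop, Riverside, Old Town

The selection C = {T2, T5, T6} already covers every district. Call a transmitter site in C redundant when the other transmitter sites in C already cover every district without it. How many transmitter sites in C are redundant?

Drop T2: Parkview, Northside uncovered — not redundant.
Drop T5: Midtown, Southbank uncovered — not redundant.
Drop T6: Hilltop, Riverside uncovered — not redundant.
None of the transmitter sites in C is redundant.

0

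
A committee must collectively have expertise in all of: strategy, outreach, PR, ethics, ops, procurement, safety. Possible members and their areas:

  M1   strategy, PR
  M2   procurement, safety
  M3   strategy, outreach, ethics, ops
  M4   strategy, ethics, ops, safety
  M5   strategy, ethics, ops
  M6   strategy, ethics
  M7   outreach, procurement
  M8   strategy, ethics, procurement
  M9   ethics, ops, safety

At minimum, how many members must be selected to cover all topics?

3

M1, M2, M3 together cover {strategy, outreach, PR, ethics, ops, procurement, safety} — every topic.
No 2 of the 9 members cover everything (all 36 pairs fall short), so 3 is minimum.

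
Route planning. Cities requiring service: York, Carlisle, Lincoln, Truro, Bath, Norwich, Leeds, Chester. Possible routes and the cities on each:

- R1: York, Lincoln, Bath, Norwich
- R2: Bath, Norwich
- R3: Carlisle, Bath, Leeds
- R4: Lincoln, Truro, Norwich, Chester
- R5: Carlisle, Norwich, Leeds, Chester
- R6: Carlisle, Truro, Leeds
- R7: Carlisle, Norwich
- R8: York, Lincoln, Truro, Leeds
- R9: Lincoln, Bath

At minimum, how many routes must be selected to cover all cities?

3

R1, R3, R4 together cover {York, Carlisle, Lincoln, Truro, Bath, Norwich, Leeds, Chester} — every city.
No 2 of the 9 routes cover everything (all 36 pairs fall short), so 3 is minimum.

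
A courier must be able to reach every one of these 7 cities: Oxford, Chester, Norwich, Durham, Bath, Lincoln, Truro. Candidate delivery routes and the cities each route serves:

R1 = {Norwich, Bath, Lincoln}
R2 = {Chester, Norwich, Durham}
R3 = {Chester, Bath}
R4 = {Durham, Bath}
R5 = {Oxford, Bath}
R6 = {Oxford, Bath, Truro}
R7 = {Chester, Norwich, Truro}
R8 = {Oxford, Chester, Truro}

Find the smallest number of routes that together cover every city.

3

R1, R2, R6 together cover {Oxford, Chester, Norwich, Durham, Bath, Lincoln, Truro} — every city.
No 2 of the 8 routes cover everything (all 28 pairs fall short), so 3 is minimum.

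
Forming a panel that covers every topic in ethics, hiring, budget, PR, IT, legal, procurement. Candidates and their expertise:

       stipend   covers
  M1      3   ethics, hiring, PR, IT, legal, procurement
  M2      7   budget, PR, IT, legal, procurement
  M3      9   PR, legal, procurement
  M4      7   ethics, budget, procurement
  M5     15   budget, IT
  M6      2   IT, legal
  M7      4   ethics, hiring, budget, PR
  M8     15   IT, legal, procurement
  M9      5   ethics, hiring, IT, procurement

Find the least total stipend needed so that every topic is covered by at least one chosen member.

M1, M7 cover every topic at stipend 3 + 4 = 7.
Any cover uses at least 2 members; among all covering selections none totals below 7.

7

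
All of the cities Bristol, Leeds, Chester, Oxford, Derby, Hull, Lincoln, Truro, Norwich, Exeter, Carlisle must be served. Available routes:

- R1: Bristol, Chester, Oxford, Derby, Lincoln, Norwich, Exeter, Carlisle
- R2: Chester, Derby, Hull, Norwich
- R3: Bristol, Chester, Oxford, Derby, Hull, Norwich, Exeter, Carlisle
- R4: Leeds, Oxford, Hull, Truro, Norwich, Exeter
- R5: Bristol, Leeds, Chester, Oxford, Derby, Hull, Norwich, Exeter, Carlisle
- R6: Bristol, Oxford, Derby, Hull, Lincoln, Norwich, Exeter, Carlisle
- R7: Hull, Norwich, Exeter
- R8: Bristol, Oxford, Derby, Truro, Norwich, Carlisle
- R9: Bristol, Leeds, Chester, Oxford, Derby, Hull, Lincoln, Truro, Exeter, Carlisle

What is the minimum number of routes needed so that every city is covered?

R1, R4 together cover {Bristol, Leeds, Chester, Oxford, Derby, Hull, Lincoln, Truro, Norwich, Exeter, Carlisle} — every city.
No single route contains all 11 cities, so 2 is optimal.

2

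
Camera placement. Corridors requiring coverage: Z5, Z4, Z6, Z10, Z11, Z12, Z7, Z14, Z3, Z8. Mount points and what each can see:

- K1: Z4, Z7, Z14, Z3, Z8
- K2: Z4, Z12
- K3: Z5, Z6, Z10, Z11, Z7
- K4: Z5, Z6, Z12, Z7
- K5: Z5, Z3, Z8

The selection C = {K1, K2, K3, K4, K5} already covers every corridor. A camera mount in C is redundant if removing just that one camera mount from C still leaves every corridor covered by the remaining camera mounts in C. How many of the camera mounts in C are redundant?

3

Drop K1: Z14 uncovered — not redundant.
Drop K2: the rest still cover every corridor — redundant.
Drop K3: Z10, Z11 uncovered — not redundant.
Drop K4: the rest still cover every corridor — redundant.
Drop K5: the rest still cover every corridor — redundant.
3 redundant: K2, K4, K5.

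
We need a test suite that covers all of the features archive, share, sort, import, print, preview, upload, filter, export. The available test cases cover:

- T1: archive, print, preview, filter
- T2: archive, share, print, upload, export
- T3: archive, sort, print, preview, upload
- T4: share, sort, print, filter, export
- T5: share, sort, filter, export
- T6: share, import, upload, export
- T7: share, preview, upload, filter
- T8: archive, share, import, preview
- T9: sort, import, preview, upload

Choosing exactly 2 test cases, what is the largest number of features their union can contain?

Choosing T1, T6 covers {archive, share, import, print, preview, upload, filter, export} — 8 features.
No choice of 2 test cases does better; here sort is left uncovered.

8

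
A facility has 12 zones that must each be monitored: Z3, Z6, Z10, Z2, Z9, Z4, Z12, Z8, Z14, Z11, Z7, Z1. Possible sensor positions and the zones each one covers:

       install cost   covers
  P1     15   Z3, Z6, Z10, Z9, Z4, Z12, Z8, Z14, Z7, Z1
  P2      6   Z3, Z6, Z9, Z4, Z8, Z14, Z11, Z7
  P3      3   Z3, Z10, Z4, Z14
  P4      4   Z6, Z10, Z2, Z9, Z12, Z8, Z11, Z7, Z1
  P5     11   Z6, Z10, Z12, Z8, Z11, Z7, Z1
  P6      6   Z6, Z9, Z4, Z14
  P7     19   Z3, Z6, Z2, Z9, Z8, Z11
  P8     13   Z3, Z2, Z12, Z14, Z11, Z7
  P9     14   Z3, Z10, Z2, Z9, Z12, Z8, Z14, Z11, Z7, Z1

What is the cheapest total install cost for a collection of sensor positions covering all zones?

P3, P4 cover every zone at install cost 3 + 4 = 7.
Any cover uses at least 2 sensor positions; among all covering selections none totals below 7.

7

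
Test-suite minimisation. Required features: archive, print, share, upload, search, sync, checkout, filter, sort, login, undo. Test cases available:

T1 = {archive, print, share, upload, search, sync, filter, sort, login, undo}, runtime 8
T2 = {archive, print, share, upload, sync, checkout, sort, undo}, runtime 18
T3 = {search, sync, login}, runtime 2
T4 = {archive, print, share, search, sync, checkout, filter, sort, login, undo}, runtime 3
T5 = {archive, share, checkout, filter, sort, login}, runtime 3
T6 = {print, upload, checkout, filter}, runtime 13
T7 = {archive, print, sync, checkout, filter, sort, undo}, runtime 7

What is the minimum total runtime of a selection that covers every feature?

11

T1, T4 cover every feature at runtime 8 + 3 = 11.
Any cover uses at least 2 test cases; among all covering selections none totals below 11.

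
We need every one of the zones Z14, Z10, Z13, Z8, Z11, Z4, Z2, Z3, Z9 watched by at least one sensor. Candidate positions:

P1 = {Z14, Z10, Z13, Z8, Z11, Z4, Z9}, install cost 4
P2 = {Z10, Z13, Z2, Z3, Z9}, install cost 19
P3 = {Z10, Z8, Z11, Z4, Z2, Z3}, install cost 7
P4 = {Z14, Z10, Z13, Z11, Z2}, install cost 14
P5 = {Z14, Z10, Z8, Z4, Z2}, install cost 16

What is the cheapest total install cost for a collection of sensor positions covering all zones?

11

P1, P3 cover every zone at install cost 4 + 7 = 11.
Any cover uses at least 2 sensor positions; among all covering selections none totals below 11.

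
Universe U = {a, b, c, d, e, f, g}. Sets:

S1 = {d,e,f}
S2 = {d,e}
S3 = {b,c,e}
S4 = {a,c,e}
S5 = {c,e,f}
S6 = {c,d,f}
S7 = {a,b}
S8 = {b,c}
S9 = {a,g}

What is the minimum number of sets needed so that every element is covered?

3

S1, S3, S9 together cover {a, b, c, d, e, f, g} — every element.
No 2 of the 9 sets cover everything (all 36 pairs fall short), so 3 is minimum.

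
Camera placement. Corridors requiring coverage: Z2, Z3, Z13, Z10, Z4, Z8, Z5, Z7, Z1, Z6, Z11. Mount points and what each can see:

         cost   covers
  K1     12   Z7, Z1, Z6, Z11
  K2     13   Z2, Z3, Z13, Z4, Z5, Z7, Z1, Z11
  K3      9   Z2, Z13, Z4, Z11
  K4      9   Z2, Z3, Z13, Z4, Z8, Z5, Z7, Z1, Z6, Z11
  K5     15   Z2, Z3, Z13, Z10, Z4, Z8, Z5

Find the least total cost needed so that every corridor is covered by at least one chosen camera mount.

24

K4, K5 cover every corridor at cost 9 + 15 = 24.
Any cover uses at least 2 camera mounts; among all covering selections none totals below 24.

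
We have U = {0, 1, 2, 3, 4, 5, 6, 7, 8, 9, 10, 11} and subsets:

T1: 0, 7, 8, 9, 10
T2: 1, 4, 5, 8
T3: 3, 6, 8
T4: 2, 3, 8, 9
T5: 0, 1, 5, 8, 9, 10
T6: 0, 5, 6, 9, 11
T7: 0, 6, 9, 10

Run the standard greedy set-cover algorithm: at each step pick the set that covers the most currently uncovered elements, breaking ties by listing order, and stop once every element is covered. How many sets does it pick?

Pick 1: T5 covers 6 new elements (0, 1, 5, 8, 9, 10).
Pick 2: T3 covers 2 new elements (3, 6).
Pick 3: T1 covers 1 new elements (7).
Pick 4: T2 covers 1 new elements (4).
Pick 5: T4 covers 1 new elements (2).
Pick 6: T6 covers 1 new elements (11).
Greedy uses 6 sets. (The true minimum is 4.)

6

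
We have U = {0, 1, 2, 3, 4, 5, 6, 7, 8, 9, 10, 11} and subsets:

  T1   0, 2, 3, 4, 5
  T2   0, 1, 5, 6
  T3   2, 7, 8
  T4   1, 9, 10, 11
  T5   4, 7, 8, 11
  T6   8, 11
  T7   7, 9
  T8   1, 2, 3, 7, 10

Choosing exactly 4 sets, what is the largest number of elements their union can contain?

Choosing T1, T2, T3, T4 covers {0, 1, 2, 3, 4, 5, 6, 7, 8, 9, 10, 11} — 12 elements.
That is all 12 elements.

12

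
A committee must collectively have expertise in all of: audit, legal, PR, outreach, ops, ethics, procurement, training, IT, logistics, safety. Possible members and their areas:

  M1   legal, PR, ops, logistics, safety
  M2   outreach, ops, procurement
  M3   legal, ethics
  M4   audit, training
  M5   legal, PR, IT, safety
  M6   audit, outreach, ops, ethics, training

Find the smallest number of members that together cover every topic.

4

M1, M2, M5, M6 together cover {audit, legal, PR, outreach, ops, ethics, procurement, training, IT, logistics, safety} — every topic.
No 3 of the 6 members cover everything (all 20 triples fall short), so 4 is minimum.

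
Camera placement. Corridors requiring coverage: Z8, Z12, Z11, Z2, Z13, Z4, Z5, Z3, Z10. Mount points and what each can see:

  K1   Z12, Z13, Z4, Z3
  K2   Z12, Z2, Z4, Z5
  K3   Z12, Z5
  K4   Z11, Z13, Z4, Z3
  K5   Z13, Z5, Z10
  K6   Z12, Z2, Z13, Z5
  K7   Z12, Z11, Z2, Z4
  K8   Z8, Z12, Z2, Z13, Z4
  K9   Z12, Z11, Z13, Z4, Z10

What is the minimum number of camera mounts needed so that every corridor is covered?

3

K4, K5, K8 together cover {Z8, Z12, Z11, Z2, Z13, Z4, Z5, Z3, Z10} — every corridor.
No 2 of the 9 camera mounts cover everything (all 36 pairs fall short), so 3 is minimum.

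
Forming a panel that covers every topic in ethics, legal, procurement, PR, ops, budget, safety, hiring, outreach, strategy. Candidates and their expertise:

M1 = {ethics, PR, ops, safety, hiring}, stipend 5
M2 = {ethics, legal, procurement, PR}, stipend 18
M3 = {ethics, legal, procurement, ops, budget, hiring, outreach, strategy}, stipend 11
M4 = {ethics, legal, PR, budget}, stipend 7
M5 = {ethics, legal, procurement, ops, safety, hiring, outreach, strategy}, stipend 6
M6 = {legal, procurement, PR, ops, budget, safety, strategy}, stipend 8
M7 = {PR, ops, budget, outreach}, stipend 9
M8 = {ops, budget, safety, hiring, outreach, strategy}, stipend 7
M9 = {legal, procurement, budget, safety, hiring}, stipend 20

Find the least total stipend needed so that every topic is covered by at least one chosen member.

13

M4, M5 cover every topic at stipend 7 + 6 = 13.
Any cover uses at least 2 members; among all covering selections none totals below 13.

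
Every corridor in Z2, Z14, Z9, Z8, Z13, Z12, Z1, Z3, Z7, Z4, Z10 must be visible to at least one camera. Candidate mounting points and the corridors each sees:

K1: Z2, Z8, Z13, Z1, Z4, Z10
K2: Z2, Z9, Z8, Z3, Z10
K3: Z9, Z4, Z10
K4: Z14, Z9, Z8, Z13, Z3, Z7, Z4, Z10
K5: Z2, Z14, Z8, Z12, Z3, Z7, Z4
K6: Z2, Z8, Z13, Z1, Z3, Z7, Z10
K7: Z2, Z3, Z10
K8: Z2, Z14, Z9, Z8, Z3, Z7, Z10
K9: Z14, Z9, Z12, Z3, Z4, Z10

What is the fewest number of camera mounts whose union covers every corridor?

K6, K9 together cover {Z2, Z14, Z9, Z8, Z13, Z12, Z1, Z3, Z7, Z4, Z10} — every corridor.
No single camera mount contains all 11 corridors, so 2 is optimal.
Greedy (largest uncovered first) would take K4, K1, K5 — 3 camera mounts — but 2 suffice.

2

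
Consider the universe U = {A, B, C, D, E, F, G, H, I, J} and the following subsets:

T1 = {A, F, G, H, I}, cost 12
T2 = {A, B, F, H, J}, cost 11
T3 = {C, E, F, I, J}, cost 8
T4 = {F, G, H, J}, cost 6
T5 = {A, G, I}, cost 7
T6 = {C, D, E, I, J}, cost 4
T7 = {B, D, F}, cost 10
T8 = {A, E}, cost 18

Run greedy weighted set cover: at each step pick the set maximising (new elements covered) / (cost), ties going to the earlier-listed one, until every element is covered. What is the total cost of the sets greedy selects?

21

Pick 1: T6 adds 5 new (C, D, E, I, J) at cost 4 (ratio 5/4).
Pick 2: T4 adds 3 new (F, G, H) at cost 6 (ratio 3/6).
Pick 3: T2 adds 2 new (A, B) at cost 11 (ratio 2/11).
Greedy total cost: 4 + 6 + 11 = 21.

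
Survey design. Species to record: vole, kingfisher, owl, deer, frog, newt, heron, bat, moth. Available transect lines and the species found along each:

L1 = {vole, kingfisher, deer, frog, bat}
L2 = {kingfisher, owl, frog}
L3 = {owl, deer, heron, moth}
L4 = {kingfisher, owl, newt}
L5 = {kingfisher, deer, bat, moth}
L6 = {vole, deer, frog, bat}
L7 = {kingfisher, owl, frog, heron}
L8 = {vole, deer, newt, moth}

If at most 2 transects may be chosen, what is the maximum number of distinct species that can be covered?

8

Choosing L1, L3 covers {vole, kingfisher, owl, deer, frog, heron, bat, moth} — 8 species.
No choice of 2 transects does better; here newt is left uncovered.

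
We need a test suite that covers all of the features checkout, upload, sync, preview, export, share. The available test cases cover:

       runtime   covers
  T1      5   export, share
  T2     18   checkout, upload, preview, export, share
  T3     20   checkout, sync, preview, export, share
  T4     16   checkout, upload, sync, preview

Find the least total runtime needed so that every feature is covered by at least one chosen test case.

21

T1, T4 cover every feature at runtime 5 + 16 = 21.
Any cover uses at least 2 test cases; among all covering selections none totals below 21.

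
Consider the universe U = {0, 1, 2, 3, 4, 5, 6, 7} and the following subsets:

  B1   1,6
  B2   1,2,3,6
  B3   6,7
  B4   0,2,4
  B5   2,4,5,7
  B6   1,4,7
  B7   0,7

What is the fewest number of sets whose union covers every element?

3

B2, B4, B5 together cover {0, 1, 2, 3, 4, 5, 6, 7} — every element.
No 2 of the 7 sets cover everything (all 21 pairs fall short), so 3 is minimum.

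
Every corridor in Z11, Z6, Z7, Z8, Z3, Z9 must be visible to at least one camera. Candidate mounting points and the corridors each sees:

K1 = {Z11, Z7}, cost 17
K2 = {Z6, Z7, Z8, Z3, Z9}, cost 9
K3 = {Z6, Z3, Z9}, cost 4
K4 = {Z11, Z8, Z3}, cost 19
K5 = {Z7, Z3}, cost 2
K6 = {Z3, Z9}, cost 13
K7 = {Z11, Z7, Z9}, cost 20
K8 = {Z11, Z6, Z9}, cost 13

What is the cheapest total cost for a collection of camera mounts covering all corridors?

22

K2, K8 cover every corridor at cost 9 + 13 = 22.
Any cover uses at least 2 camera mounts; among all covering selections none totals below 22.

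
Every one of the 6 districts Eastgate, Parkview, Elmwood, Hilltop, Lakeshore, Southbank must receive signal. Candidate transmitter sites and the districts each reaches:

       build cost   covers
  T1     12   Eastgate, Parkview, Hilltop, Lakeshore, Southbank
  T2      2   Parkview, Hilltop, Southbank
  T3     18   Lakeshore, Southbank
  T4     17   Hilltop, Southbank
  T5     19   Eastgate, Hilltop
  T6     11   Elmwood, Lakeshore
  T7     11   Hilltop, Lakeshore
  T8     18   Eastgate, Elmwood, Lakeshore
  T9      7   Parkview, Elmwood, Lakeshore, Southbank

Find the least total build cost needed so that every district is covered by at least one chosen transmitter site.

T1, T9 cover every district at build cost 12 + 7 = 19.
Any cover uses at least 2 transmitter sites; among all covering selections none totals below 19.

19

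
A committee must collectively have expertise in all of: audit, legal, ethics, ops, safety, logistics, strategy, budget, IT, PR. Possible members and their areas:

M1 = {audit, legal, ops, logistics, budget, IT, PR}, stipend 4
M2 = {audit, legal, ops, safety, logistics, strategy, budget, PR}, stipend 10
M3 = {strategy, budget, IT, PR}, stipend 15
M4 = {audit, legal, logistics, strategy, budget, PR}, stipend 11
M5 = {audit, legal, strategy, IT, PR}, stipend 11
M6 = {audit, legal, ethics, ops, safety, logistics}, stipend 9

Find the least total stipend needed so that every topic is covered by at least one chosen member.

23

M1, M2, M6 cover every topic at stipend 4 + 10 + 9 = 23.
Any cover uses at least 2 members; among all covering selections none totals below 23.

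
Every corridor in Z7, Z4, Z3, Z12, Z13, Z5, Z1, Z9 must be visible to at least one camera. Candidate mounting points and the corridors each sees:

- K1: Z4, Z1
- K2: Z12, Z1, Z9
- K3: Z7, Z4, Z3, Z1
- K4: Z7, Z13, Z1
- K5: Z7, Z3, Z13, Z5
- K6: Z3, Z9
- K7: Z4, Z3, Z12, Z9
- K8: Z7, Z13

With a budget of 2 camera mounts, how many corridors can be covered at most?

Choosing K2, K5 covers {Z7, Z3, Z12, Z13, Z5, Z1, Z9} — 7 corridors.
No choice of 2 camera mounts does better; here Z4 is left uncovered.

7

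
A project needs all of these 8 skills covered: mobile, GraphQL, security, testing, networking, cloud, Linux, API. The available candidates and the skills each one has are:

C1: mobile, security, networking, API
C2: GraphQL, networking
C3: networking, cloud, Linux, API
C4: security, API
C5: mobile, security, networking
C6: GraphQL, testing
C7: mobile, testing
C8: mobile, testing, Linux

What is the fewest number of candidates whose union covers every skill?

C1, C3, C6 together cover {mobile, GraphQL, security, testing, networking, cloud, Linux, API} — every skill.
No 2 of the 8 candidates cover everything (all 28 pairs fall short), so 3 is minimum.

3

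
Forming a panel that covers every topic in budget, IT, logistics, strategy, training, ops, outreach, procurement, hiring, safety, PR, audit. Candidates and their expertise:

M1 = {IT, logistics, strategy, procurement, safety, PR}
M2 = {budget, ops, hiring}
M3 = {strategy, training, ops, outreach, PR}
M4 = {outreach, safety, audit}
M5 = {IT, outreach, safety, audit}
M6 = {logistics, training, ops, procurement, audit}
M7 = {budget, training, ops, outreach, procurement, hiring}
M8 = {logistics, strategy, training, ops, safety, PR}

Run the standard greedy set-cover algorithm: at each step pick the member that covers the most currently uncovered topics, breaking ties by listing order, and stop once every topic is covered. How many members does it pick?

Pick 1: M1 covers 6 new topics (IT, logistics, strategy, procurement, safety, PR).
Pick 2: M7 covers 5 new topics (budget, training, ops, outreach, hiring).
Pick 3: M4 covers 1 new topics (audit).
Greedy uses 3 members.

3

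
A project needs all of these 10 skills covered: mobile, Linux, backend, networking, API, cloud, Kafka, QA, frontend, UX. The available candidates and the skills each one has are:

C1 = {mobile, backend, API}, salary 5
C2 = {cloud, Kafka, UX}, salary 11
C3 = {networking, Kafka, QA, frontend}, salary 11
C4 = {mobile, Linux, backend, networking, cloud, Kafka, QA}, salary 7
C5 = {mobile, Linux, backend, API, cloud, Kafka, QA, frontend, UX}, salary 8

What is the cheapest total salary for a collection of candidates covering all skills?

15

C4, C5 cover every skill at salary 7 + 8 = 15.
Any cover uses at least 2 candidates; among all covering selections none totals below 15.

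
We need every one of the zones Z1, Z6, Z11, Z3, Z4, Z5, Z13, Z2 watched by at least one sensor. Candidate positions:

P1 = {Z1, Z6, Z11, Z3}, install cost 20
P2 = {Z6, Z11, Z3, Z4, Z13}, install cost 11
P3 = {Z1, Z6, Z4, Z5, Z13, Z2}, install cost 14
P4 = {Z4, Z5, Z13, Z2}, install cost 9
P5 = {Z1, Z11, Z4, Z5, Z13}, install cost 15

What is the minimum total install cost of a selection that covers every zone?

P2, P3 cover every zone at install cost 11 + 14 = 25.
Any cover uses at least 2 sensor positions; among all covering selections none totals below 25.

25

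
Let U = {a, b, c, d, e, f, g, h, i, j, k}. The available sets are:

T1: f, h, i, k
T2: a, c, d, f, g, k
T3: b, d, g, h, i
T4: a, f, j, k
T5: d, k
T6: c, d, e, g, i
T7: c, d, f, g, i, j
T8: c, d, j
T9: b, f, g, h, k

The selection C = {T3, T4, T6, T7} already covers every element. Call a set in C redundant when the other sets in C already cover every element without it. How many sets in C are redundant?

Drop T3: b, h uncovered — not redundant.
Drop T4: a, k uncovered — not redundant.
Drop T6: e uncovered — not redundant.
Drop T7: the rest still cover every element — redundant.
1 redundant: T7.

1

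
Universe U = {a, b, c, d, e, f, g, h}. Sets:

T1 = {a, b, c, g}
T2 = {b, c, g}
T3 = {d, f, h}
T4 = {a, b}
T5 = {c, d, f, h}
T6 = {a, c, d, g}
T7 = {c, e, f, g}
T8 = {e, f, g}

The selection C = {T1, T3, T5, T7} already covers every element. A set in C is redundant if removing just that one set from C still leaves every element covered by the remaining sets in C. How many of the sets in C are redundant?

2

Drop T1: a, b uncovered — not redundant.
Drop T3: the rest still cover every element — redundant.
Drop T5: the rest still cover every element — redundant.
Drop T7: e uncovered — not redundant.
2 redundant: T3, T5.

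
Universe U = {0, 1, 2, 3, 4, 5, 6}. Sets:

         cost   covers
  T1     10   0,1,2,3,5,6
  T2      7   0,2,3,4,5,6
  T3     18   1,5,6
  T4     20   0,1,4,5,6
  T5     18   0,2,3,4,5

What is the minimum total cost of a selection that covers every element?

T1, T2 cover every element at cost 10 + 7 = 17.
Any cover uses at least 2 sets; among all covering selections none totals below 17.

17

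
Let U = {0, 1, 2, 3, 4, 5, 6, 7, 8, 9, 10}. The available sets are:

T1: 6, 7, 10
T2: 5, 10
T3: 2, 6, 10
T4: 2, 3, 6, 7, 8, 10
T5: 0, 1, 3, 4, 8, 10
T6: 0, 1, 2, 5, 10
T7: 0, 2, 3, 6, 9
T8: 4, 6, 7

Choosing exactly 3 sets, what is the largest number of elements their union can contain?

Choosing T1, T5, T6 covers {0, 1, 2, 3, 4, 5, 6, 7, 8, 10} — 10 elements.
No choice of 3 sets does better; here 9 is left uncovered.

10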